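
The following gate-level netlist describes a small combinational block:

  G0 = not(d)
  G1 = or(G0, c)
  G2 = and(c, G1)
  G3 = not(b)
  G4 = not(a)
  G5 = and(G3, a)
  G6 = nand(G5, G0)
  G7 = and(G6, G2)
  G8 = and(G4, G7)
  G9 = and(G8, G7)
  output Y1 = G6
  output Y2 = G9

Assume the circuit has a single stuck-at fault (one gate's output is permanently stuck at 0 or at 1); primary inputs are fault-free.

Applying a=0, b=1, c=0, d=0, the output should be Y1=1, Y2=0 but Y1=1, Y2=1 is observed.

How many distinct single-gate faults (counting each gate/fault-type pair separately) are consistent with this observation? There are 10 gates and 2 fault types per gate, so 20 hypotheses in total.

3

Fault-free: G0=1, G1=1, G2=0, G3=0, G4=1, G5=0, G6=1, G7=0, G8=0, G9=0 → Y1=1, Y2=0. Observed Y1=1, Y2=1.
  G0: none of the 2 fault types match ✗
  G1: none of the 2 fault types match ✗
  G2: stuck-at-1 ✓; others ✗
  G3: none of the 2 fault types match ✗
  G4: none of the 2 fault types match ✗
  G5: none of the 2 fault types match ✗
  G6: none of the 2 fault types match ✗
  G7: stuck-at-1 ✓; others ✗
  G8: none of the 2 fault types match ✗
  G9: stuck-at-1 ✓; others ✗
Consistent faults: {G2 stuck-at-1, G7 stuck-at-1, G9 stuck-at-1} — 3 in all.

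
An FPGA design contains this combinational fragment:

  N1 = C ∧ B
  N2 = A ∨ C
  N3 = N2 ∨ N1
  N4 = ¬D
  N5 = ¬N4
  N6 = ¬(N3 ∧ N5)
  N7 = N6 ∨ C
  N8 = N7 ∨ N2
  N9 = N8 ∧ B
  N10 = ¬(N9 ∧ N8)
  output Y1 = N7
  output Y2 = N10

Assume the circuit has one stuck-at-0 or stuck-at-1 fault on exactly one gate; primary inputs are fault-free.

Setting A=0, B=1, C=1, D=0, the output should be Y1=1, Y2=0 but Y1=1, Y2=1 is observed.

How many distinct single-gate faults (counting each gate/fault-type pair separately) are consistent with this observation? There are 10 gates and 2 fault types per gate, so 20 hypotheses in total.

3

Fault-free: N1=1, N2=1, N3=1, N4=1, N5=0, N6=1, N7=1, N8=1, N9=1, N10=0 → Y1=1, Y2=0. Observed Y1=1, Y2=1.
  N1: none of the 2 fault types match ✗
  N2: none of the 2 fault types match ✗
  N3: none of the 2 fault types match ✗
  N4: none of the 2 fault types match ✗
  N5: none of the 2 fault types match ✗
  N6: none of the 2 fault types match ✗
  N7: none of the 2 fault types match ✗
  N8: stuck-at-0 ✓; others ✗
  N9: stuck-at-0 ✓; others ✗
  N10: stuck-at-1 ✓; others ✗
Consistent faults: {N8 stuck-at-0, N9 stuck-at-0, N10 stuck-at-1} — 3 in all.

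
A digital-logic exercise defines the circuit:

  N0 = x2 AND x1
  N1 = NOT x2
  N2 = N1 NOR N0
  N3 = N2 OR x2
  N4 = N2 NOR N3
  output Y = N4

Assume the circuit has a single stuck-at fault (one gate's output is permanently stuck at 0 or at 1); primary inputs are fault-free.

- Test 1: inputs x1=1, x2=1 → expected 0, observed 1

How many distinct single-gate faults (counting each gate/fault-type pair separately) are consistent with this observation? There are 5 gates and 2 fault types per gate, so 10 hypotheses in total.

2

Fault-free: N0=1, N1=0, N2=0, N3=1, N4=0 → 0. Observed 1.
  N0 stuck-at-0: output 0 ✗
  N0 stuck-at-1: output 0 ✗
  N1 stuck-at-0: output 0 ✗
  N1 stuck-at-1: output 0 ✗
  N2 stuck-at-0: output 0 ✗
  N2 stuck-at-1: output 0 ✗
  N3 stuck-at-0: output 1 ✓
  N3 stuck-at-1: output 0 ✗
  N4 stuck-at-0: output 0 ✗
  N4 stuck-at-1: output 1 ✓
Consistent faults: {N3 stuck-at-0, N4 stuck-at-1} — 2 in all.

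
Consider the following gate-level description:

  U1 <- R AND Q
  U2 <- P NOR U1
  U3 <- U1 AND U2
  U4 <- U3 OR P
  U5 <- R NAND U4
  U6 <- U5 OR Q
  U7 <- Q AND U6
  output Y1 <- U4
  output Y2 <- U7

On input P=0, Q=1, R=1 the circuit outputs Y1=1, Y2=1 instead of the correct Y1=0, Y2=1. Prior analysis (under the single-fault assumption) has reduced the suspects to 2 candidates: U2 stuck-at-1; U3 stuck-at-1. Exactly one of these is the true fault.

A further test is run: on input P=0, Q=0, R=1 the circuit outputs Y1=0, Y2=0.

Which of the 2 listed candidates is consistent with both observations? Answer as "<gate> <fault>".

Evaluate each candidate on input P=0, Q=0, R=1:
  U2 stuck-at-1: U1=0, U2=1 [stuck-at-1], U3=0, U4=0, U5=1, U6=1, U7=0 → Y1=0, Y2=0 — matches
  U3 stuck-at-1: U1=0, U2=1, U3=1 [stuck-at-1], U4=1, U5=0, U6=0, U7=0 → Y1=1, Y2=0 — eliminated
Only U2 stuck-at-1 reproduces the observed Y1=0, Y2=0.

U2 stuck-at-1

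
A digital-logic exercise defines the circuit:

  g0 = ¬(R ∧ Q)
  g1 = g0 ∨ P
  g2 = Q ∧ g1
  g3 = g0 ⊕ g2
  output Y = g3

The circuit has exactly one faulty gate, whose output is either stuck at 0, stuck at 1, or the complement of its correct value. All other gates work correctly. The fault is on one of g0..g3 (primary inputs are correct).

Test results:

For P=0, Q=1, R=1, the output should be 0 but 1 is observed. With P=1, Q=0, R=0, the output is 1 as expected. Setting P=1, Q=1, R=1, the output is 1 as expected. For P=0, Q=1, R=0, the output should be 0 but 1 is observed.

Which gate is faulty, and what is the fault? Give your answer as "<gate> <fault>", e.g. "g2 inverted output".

g3 stuck-at-1

Fault-free values for test 1 (P=0, Q=1, R=1): g0=0, g1=0, g2=0, g3=0, giving Y=0. Observed 1.
Test 1: faults giving observed 1 are {g1 stuck-at-1, g1 inverted output, g2 stuck-at-1, g2 inverted output, g3 stuck-at-1, g3 inverted output}.
Test 2 (P=1, Q=0, R=0): fault-free g0=1, g1=1, g2=0, g3=1 → 1; observed 1. Eliminates g2 stuck-at-1, g2 inverted output, g3 inverted output.
Test 3 (P=1, Q=1, R=1): fault-free g0=0, g1=1, g2=1, g3=1 → 1; observed 1. Eliminates g1 inverted output.
Test 4 (P=0, Q=1, R=0): fault-free g0=1, g1=1, g2=1, g3=0 → 0; observed 1. Eliminates g1 stuck-at-1.
Only g3 stuck-at-1 is consistent with every test.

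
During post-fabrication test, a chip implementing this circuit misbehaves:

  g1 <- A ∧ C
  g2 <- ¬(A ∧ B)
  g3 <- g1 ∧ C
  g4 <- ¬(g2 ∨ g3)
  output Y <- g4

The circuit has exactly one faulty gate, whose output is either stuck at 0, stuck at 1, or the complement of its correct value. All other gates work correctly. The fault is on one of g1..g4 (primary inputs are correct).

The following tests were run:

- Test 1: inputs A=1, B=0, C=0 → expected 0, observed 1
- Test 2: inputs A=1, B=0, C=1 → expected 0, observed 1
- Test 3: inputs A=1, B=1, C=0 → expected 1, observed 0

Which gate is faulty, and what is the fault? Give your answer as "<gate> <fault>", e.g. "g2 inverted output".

g4 inverted output

Fault-free values for test 1 (A=1, B=0, C=0): g1=0, g2=1, g3=0, g4=0, giving Y=0. Observed 1.
Test 1: faults giving observed 1 are {g2 stuck-at-0, g2 inverted output, g4 stuck-at-1, g4 inverted output}.
Test 2 (A=1, B=0, C=1): fault-free g1=1, g2=1, g3=1, g4=0 → 0; observed 1. Eliminates g2 stuck-at-0, g2 inverted output.
Test 3 (A=1, B=1, C=0): fault-free g1=0, g2=0, g3=0, g4=1 → 1; observed 0. Eliminates g4 stuck-at-1.
Only g4 inverted output is consistent with every test.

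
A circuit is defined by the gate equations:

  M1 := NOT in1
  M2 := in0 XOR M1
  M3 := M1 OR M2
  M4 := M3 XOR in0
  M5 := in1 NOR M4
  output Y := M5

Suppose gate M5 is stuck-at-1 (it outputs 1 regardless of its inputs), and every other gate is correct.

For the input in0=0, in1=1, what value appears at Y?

Propagate with M5 forced: M1=0, M2=0, M3=0, M4=0, M5=1 [stuck-at-1].
So Y = 1. (Without the fault it would be 0.)

1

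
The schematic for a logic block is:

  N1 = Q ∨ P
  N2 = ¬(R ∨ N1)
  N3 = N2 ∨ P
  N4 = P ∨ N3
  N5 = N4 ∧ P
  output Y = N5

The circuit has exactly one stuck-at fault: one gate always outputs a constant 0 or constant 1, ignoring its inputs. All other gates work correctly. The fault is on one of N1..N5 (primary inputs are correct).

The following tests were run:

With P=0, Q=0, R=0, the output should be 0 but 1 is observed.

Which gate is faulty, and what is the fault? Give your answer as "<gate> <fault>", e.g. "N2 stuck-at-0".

N5 stuck-at-1

Fault-free values for test 1 (P=0, Q=0, R=0): N1=0, N2=1, N3=1, N4=1, N5=0, giving Y=0. Observed 1.
Test 1: faults giving observed 1 are {N5 stuck-at-1}.
Only N5 stuck-at-1 is consistent with every test.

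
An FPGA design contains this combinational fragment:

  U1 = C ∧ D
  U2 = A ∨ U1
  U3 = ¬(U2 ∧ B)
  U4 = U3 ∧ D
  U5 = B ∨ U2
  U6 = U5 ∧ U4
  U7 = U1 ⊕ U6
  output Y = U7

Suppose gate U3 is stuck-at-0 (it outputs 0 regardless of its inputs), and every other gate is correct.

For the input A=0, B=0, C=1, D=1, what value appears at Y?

Propagate with U3 forced: U1=1, U2=1, U3=0 [stuck-at-0], U4=0, U5=1, U6=0, U7=1.
So Y = 1. (Without the fault it would be 0.)

1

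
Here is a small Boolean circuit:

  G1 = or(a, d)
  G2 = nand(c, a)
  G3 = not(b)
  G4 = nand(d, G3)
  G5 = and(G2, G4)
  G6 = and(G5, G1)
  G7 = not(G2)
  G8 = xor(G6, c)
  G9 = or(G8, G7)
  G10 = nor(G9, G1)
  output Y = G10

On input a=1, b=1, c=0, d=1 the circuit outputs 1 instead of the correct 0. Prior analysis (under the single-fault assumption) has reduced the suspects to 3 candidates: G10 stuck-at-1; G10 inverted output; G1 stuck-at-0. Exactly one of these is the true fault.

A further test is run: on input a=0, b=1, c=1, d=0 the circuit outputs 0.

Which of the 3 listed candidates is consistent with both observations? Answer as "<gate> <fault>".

G1 stuck-at-0

Evaluate each candidate on input a=0, b=1, c=1, d=0:
  G10 stuck-at-1: G1=0, G2=1, G3=0, G4=1, G5=1, G6=0, G7=0, G8=1, G9=1, G10=1 [stuck-at-1] → 1 — eliminated
  G10 inverted output: G1=0, G2=1, G3=0, G4=1, G5=1, G6=0, G7=0, G8=1, G9=1, G10=1 [inverted output] → 1 — eliminated
  G1 stuck-at-0: G1=0 [stuck-at-0], G2=1, G3=0, G4=1, G5=1, G6=0, G7=0, G8=1, G9=1, G10=0 → 0 — matches
Only G1 stuck-at-0 reproduces the observed 0.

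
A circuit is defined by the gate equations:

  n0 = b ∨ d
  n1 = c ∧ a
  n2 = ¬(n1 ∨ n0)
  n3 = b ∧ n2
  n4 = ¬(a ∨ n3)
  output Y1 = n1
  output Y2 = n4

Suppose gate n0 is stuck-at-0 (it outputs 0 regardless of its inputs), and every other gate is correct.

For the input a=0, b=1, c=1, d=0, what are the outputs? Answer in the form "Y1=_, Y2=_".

Propagate with n0 forced: n0=0 [stuck-at-0], n1=0, n2=1, n3=1, n4=0.
So the outputs are Y1=0, Y2=0. (Without the fault they would be Y1=0, Y2=1.)

Y1=0, Y2=0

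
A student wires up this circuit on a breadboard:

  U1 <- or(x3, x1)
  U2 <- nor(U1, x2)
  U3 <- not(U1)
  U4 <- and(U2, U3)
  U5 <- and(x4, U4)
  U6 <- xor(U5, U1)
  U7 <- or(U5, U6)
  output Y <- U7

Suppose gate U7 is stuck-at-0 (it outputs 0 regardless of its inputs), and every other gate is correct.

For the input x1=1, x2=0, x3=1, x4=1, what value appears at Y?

Propagate with U7 forced: U1=1, U2=0, U3=0, U4=0, U5=0, U6=1, U7=0 [stuck-at-0].
So Y = 0. (Without the fault it would be 1.)

0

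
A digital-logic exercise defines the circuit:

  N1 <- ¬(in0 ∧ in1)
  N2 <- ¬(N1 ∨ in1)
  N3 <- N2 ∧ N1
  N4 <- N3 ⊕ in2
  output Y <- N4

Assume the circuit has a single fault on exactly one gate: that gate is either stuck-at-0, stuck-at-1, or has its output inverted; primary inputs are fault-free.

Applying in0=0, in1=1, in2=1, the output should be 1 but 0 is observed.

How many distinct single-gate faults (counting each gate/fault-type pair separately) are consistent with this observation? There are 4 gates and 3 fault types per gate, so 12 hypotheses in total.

6

Fault-free: N1=1, N2=0, N3=0, N4=1 → 1. Observed 0.
  N1 stuck-at-0: output 1 ✗
  N1 stuck-at-1: output 1 ✗
  N1 inverted output: output 1 ✗
  N2 stuck-at-0: output 1 ✗
  N2 stuck-at-1: output 0 ✓
  N2 inverted output: output 0 ✓
  N3 stuck-at-0: output 1 ✗
  N3 stuck-at-1: output 0 ✓
  N3 inverted output: output 0 ✓
  N4 stuck-at-0: output 0 ✓
  N4 stuck-at-1: output 1 ✗
  N4 inverted output: output 0 ✓
Consistent faults: {N2 stuck-at-1, N2 inverted output, N3 stuck-at-1, N3 inverted output, N4 stuck-at-0, N4 inverted output} — 6 in all.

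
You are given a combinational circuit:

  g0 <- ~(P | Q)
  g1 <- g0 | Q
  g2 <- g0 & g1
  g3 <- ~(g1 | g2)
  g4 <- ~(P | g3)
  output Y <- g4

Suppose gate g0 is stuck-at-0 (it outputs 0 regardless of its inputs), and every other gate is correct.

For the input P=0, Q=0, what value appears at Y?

Propagate with g0 forced: g0=0 [stuck-at-0], g1=0, g2=0, g3=1, g4=0.
So Y = 0. (Without the fault it would be 1.)

0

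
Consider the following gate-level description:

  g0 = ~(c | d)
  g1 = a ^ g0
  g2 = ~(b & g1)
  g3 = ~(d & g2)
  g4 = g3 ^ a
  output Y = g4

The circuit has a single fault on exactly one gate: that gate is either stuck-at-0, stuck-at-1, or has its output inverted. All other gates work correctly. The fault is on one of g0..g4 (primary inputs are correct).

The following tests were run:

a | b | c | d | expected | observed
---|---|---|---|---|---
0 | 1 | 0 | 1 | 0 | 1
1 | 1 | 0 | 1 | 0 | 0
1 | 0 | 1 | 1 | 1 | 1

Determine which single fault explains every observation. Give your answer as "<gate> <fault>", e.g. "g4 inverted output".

g1 stuck-at-1

Fault-free values for test 1 (a=0, b=1, c=0, d=1): g0=0, g1=0, g2=1, g3=0, g4=0, giving Y=0. Observed 1.
Test 1: faults giving observed 1 are {g0 stuck-at-1, g0 inverted output, g1 stuck-at-1, g1 inverted output, g2 stuck-at-0, g2 inverted output, g3 stuck-at-1, g3 inverted output, g4 stuck-at-1, g4 inverted output}.
Test 2 (a=1, b=1, c=0, d=1): fault-free g0=0, g1=1, g2=0, g3=1, g4=0 → 0; observed 0. Eliminates g0 stuck-at-1, g0 inverted output, g1 inverted output, g2 inverted output, g3 inverted output, g4 stuck-at-1, g4 inverted output.
Test 3 (a=1, b=0, c=1, d=1): fault-free g0=0, g1=1, g2=1, g3=0, g4=1 → 1; observed 1. Eliminates g2 stuck-at-0, g3 stuck-at-1.
Only g1 stuck-at-1 is consistent with every test.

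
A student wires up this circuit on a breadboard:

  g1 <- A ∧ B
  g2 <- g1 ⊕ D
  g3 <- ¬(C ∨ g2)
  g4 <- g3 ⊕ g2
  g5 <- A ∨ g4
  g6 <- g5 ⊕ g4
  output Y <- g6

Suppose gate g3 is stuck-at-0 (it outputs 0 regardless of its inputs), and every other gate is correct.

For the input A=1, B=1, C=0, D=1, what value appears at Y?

Propagate with g3 forced: g1=1, g2=0, g3=0 [stuck-at-0], g4=0, g5=1, g6=1.
So Y = 1. (Without the fault it would be 0.)

1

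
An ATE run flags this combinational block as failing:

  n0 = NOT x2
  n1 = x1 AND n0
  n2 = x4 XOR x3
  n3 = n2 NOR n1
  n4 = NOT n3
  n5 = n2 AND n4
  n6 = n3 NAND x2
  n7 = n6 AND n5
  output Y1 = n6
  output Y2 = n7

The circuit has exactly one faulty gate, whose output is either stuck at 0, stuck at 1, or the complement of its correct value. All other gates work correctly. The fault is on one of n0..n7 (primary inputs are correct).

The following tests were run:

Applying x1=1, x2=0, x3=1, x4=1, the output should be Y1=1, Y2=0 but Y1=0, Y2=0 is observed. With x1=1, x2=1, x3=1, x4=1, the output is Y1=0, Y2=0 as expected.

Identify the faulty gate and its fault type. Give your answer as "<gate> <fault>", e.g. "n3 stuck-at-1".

Fault-free values for test 1 (x1=1, x2=0, x3=1, x4=1): n0=1, n1=1, n2=0, n3=0, n4=1, n5=0, n6=1, n7=0, giving Y1=1, Y2=0. Observed Y1=0, Y2=0.
Test 1: faults giving observed Y1=0, Y2=0 are {n6 stuck-at-0, n6 inverted output}.
Test 2 (x1=1, x2=1, x3=1, x4=1): fault-free n0=0, n1=0, n2=0, n3=1, n4=0, n5=0, n6=0, n7=0 → Y1=0, Y2=0; observed Y1=0, Y2=0. Eliminates n6 inverted output.
Only n6 stuck-at-0 is consistent with every test.

n6 stuck-at-0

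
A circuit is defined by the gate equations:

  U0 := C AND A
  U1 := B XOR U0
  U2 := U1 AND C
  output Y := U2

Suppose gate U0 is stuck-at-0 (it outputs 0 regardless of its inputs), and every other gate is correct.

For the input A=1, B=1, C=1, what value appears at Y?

1

Propagate with U0 forced: U0=0 [stuck-at-0], U1=1, U2=1.
So Y = 1. (Without the fault it would be 0.)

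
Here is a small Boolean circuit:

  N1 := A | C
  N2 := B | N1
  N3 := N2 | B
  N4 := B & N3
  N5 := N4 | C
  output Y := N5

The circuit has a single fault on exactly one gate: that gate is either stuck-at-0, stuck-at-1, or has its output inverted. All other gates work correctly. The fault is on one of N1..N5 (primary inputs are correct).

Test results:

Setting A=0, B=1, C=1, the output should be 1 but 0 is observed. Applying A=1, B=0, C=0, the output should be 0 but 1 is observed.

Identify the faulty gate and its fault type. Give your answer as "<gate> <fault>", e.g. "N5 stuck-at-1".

N5 inverted output

Fault-free values for test 1 (A=0, B=1, C=1): N1=1, N2=1, N3=1, N4=1, N5=1, giving Y=1. Observed 0.
Test 1: faults giving observed 0 are {N5 stuck-at-0, N5 inverted output}.
Test 2 (A=1, B=0, C=0): fault-free N1=1, N2=1, N3=1, N4=0, N5=0 → 0; observed 1. Eliminates N5 stuck-at-0.
Only N5 inverted output is consistent with every test.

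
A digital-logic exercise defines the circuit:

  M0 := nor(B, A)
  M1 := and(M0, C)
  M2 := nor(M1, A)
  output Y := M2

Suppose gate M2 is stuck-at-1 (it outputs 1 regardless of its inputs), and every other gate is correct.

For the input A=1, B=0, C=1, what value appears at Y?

1

Propagate with M2 forced: M0=0, M1=0, M2=1 [stuck-at-1].
So Y = 1. (Without the fault it would be 0.)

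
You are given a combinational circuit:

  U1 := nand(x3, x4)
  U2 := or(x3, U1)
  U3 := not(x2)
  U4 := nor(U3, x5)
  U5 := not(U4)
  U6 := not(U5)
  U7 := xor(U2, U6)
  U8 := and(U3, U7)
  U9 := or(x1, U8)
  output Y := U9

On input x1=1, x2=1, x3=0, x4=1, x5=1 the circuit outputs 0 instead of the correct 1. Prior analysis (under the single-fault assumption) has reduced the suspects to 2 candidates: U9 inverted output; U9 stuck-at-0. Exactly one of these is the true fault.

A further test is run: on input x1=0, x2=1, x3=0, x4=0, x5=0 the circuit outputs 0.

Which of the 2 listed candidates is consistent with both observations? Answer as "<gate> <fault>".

U9 stuck-at-0

Evaluate each candidate on input x1=0, x2=1, x3=0, x4=0, x5=0:
  U9 inverted output: U1=1, U2=1, U3=0, U4=1, U5=0, U6=1, U7=0, U8=0, U9=1 [inverted output] → 1 — eliminated
  U9 stuck-at-0: U1=1, U2=1, U3=0, U4=1, U5=0, U6=1, U7=0, U8=0, U9=0 [stuck-at-0] → 0 — matches
Only U9 stuck-at-0 reproduces the observed 0.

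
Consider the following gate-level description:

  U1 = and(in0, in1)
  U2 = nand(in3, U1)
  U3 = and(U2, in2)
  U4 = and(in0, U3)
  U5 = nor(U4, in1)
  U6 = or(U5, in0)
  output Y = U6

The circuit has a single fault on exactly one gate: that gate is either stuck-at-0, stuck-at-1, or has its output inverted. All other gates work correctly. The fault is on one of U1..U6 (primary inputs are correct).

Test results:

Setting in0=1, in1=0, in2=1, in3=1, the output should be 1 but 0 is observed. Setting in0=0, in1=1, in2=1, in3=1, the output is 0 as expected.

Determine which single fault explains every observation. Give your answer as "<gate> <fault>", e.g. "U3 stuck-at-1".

Fault-free values for test 1 (in0=1, in1=0, in2=1, in3=1): U1=0, U2=1, U3=1, U4=1, U5=0, U6=1, giving Y=1. Observed 0.
Test 1: faults giving observed 0 are {U6 stuck-at-0, U6 inverted output}.
Test 2 (in0=0, in1=1, in2=1, in3=1): fault-free U1=0, U2=1, U3=1, U4=0, U5=0, U6=0 → 0; observed 0. Eliminates U6 inverted output.
Only U6 stuck-at-0 is consistent with every test.

U6 stuck-at-0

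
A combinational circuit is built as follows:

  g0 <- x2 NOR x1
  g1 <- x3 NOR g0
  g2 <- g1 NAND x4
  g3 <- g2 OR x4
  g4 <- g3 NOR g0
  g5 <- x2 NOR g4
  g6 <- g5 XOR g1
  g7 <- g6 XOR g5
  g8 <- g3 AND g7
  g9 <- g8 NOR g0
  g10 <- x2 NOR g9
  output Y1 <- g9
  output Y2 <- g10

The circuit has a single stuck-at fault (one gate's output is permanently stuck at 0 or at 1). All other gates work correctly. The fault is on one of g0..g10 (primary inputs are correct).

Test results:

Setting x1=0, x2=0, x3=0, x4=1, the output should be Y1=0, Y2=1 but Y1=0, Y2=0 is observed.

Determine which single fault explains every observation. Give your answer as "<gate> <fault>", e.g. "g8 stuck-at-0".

g10 stuck-at-0

Fault-free values for test 1 (x1=0, x2=0, x3=0, x4=1): g0=1, g1=0, g2=1, g3=1, g4=0, g5=1, g6=1, g7=0, g8=0, g9=0, g10=1, giving Y1=0, Y2=1. Observed Y1=0, Y2=0.
Test 1: faults giving observed Y1=0, Y2=0 are {g10 stuck-at-0}.
Only g10 stuck-at-0 is consistent with every test.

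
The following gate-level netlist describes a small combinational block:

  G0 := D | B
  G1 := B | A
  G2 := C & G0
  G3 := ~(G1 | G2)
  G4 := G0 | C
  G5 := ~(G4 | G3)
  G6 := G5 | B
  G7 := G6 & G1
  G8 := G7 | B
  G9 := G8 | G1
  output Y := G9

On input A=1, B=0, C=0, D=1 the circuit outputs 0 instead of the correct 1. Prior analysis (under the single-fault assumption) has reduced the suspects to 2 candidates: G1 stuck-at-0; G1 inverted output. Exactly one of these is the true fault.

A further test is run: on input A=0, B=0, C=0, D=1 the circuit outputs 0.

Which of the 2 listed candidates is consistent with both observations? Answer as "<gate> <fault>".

G1 stuck-at-0

Evaluate each candidate on input A=0, B=0, C=0, D=1:
  G1 stuck-at-0: G0=1, G1=0 [stuck-at-0], G2=0, G3=1, G4=1, G5=0, G6=0, G7=0, G8=0, G9=0 → 0 — matches
  G1 inverted output: G0=1, G1=1 [inverted output], G2=0, G3=0, G4=1, G5=0, G6=0, G7=0, G8=0, G9=1 → 1 — eliminated
Only G1 stuck-at-0 reproduces the observed 0.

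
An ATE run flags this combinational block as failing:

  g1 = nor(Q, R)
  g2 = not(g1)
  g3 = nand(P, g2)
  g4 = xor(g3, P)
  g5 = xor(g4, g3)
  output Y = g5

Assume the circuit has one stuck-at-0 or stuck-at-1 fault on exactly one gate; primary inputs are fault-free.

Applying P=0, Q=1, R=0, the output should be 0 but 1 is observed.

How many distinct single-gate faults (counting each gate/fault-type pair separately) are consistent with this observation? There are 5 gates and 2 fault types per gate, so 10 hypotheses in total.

Fault-free: g1=0, g2=1, g3=1, g4=1, g5=0 → 0. Observed 1.
  g1 stuck-at-0: output 0 ✗
  g1 stuck-at-1: output 0 ✗
  g2 stuck-at-0: output 0 ✗
  g2 stuck-at-1: output 0 ✗
  g3 stuck-at-0: output 0 ✗
  g3 stuck-at-1: output 0 ✗
  g4 stuck-at-0: output 1 ✓
  g4 stuck-at-1: output 0 ✗
  g5 stuck-at-0: output 0 ✗
  g5 stuck-at-1: output 1 ✓
Consistent faults: {g4 stuck-at-0, g5 stuck-at-1} — 2 in all.

2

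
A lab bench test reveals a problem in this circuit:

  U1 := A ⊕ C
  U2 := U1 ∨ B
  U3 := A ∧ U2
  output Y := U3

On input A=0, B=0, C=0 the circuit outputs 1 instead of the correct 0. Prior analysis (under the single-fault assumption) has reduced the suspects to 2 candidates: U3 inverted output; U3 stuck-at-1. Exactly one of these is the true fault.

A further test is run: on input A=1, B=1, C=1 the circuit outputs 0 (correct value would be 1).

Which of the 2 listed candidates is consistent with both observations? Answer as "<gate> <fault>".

U3 inverted output

Evaluate each candidate on input A=1, B=1, C=1:
  U3 inverted output: U1=0, U2=1, U3=0 [inverted output] → 0 — matches
  U3 stuck-at-1: U1=0, U2=1, U3=1 [stuck-at-1] → 1 — eliminated
Only U3 inverted output reproduces the observed 0.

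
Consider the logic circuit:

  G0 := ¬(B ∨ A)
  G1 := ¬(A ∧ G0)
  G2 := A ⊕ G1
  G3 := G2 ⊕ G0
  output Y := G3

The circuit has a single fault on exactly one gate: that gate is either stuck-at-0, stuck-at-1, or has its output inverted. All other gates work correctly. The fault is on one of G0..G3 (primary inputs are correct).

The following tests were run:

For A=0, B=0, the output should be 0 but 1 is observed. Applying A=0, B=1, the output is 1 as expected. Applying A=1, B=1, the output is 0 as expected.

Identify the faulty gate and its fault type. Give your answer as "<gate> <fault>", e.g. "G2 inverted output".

G0 stuck-at-0

Fault-free values for test 1 (A=0, B=0): G0=1, G1=1, G2=1, G3=0, giving Y=0. Observed 1.
Test 1: faults giving observed 1 are {G0 stuck-at-0, G0 inverted output, G1 stuck-at-0, G1 inverted output, G2 stuck-at-0, G2 inverted output, G3 stuck-at-1, G3 inverted output}.
Test 2 (A=0, B=1): fault-free G0=0, G1=1, G2=1, G3=1 → 1; observed 1. Eliminates G0 inverted output, G1 stuck-at-0, G1 inverted output, G2 stuck-at-0, G2 inverted output, G3 inverted output.
Test 3 (A=1, B=1): fault-free G0=0, G1=1, G2=0, G3=0 → 0; observed 0. Eliminates G3 stuck-at-1.
Only G0 stuck-at-0 is consistent with every test.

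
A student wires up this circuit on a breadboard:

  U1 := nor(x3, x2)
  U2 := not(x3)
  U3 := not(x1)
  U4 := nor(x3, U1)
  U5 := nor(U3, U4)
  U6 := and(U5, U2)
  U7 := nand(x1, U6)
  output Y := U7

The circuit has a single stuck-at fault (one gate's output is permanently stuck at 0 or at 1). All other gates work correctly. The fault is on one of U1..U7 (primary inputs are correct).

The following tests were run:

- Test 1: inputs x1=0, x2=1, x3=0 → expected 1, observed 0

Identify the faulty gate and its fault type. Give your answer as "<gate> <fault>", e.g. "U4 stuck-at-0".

Fault-free values for test 1 (x1=0, x2=1, x3=0): U1=0, U2=1, U3=1, U4=1, U5=0, U6=0, U7=1, giving Y=1. Observed 0.
Test 1: faults giving observed 0 are {U7 stuck-at-0}.
Only U7 stuck-at-0 is consistent with every test.

U7 stuck-at-0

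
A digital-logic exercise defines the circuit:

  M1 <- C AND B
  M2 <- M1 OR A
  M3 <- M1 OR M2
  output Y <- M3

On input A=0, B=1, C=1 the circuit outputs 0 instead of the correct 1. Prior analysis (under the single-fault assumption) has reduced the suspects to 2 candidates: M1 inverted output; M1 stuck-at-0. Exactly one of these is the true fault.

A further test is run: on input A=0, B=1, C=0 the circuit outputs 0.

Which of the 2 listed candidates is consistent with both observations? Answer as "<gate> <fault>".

Evaluate each candidate on input A=0, B=1, C=0:
  M1 inverted output: M1=1 [inverted output], M2=1, M3=1 → 1 — eliminated
  M1 stuck-at-0: M1=0 [stuck-at-0], M2=0, M3=0 → 0 — matches
Only M1 stuck-at-0 reproduces the observed 0.

M1 stuck-at-0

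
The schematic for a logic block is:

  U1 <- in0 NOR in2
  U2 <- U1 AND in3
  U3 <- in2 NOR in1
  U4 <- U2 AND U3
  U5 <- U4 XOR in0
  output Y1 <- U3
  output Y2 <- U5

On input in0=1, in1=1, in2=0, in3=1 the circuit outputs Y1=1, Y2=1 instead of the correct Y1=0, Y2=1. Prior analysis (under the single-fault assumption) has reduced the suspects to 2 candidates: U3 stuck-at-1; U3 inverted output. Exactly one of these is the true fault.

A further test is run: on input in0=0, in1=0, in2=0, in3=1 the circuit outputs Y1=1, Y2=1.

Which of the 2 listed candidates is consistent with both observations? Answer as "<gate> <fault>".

Evaluate each candidate on input in0=0, in1=0, in2=0, in3=1:
  U3 stuck-at-1: U1=1, U2=1, U3=1 [stuck-at-1], U4=1, U5=1 → Y1=1, Y2=1 — matches
  U3 inverted output: U1=1, U2=1, U3=0 [inverted output], U4=0, U5=0 → Y1=0, Y2=0 — eliminated
Only U3 stuck-at-1 reproduces the observed Y1=1, Y2=1.

U3 stuck-at-1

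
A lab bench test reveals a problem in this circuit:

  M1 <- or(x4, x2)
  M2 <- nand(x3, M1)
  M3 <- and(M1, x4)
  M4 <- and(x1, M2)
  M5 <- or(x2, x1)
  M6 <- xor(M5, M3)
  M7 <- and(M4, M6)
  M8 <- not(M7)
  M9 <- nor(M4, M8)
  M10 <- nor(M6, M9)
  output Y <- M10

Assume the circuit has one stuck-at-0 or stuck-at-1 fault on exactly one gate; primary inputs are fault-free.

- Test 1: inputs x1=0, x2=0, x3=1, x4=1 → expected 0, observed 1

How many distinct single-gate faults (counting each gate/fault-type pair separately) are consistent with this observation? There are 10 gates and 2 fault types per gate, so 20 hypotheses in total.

Fault-free: M1=1, M2=0, M3=1, M4=0, M5=0, M6=1, M7=0, M8=1, M9=0, M10=0 → 0. Observed 1.
  M1: stuck-at-0 ✓; others ✗
  M2: none of the 2 fault types match ✗
  M3: stuck-at-0 ✓; others ✗
  M4: none of the 2 fault types match ✗
  M5: stuck-at-1 ✓; others ✗
  M6: stuck-at-0 ✓; others ✗
  M7: none of the 2 fault types match ✗
  M8: none of the 2 fault types match ✗
  M9: none of the 2 fault types match ✗
  M10: stuck-at-1 ✓; others ✗
Consistent faults: {M1 stuck-at-0, M3 stuck-at-0, M5 stuck-at-1, M6 stuck-at-0, M10 stuck-at-1} — 5 in all.

5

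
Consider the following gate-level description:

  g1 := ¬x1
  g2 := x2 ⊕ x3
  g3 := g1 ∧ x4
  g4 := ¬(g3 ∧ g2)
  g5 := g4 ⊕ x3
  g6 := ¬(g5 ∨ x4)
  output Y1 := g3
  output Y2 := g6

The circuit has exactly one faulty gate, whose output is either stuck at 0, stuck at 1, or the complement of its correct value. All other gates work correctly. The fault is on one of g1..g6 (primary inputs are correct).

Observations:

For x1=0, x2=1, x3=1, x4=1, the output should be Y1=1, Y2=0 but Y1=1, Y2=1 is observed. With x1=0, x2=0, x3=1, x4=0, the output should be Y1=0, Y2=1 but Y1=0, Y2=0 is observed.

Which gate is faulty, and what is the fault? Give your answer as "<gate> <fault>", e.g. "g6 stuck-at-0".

g6 inverted output

Fault-free values for test 1 (x1=0, x2=1, x3=1, x4=1): g1=1, g2=0, g3=1, g4=1, g5=0, g6=0, giving Y1=1, Y2=0. Observed Y1=1, Y2=1.
Test 1: faults giving observed Y1=1, Y2=1 are {g6 stuck-at-1, g6 inverted output}.
Test 2 (x1=0, x2=0, x3=1, x4=0): fault-free g1=1, g2=1, g3=0, g4=1, g5=0, g6=1 → Y1=0, Y2=1; observed Y1=0, Y2=0. Eliminates g6 stuck-at-1.
Only g6 inverted output is consistent with every test.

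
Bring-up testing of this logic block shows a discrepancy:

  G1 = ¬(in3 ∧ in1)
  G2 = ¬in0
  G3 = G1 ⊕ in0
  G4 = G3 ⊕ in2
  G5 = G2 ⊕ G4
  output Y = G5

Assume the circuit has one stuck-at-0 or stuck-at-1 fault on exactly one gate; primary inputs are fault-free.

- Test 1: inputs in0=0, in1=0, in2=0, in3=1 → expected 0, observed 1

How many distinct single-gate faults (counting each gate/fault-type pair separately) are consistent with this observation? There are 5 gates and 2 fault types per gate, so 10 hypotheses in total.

Fault-free: G1=1, G2=1, G3=1, G4=1, G5=0 → 0. Observed 1.
  G1 stuck-at-0: output 1 ✓
  G1 stuck-at-1: output 0 ✗
  G2 stuck-at-0: output 1 ✓
  G2 stuck-at-1: output 0 ✗
  G3 stuck-at-0: output 1 ✓
  G3 stuck-at-1: output 0 ✗
  G4 stuck-at-0: output 1 ✓
  G4 stuck-at-1: output 0 ✗
  G5 stuck-at-0: output 0 ✗
  G5 stuck-at-1: output 1 ✓
Consistent faults: {G1 stuck-at-0, G2 stuck-at-0, G3 stuck-at-0, G4 stuck-at-0, G5 stuck-at-1} — 5 in all.

5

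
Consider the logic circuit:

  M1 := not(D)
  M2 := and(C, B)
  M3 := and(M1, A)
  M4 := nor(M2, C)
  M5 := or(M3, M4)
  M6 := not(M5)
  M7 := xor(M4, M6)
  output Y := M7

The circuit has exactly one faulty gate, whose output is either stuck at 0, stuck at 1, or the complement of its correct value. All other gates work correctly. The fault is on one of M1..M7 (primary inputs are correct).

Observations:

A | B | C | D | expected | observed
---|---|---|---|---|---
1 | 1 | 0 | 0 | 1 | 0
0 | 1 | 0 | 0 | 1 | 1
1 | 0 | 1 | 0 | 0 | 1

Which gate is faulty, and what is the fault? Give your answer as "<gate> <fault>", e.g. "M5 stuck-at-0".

M4 inverted output

Fault-free values for test 1 (A=1, B=1, C=0, D=0): M1=1, M2=0, M3=1, M4=1, M5=1, M6=0, M7=1, giving Y=1. Observed 0.
Test 1: faults giving observed 0 are {M2 stuck-at-1, M2 inverted output, M4 stuck-at-0, M4 inverted output, M5 stuck-at-0, M5 inverted output, M6 stuck-at-1, M6 inverted output, M7 stuck-at-0, M7 inverted output}.
Test 2 (A=0, B=1, C=0, D=0): fault-free M1=1, M2=0, M3=0, M4=1, M5=1, M6=0, M7=1 → 1; observed 1. Eliminates M5 stuck-at-0, M5 inverted output, M6 stuck-at-1, M6 inverted output, M7 stuck-at-0, M7 inverted output.
Test 3 (A=1, B=0, C=1, D=0): fault-free M1=1, M2=0, M3=1, M4=0, M5=1, M6=0, M7=0 → 0; observed 1. Eliminates M2 stuck-at-1, M2 inverted output, M4 stuck-at-0.
Only M4 inverted output is consistent with every test.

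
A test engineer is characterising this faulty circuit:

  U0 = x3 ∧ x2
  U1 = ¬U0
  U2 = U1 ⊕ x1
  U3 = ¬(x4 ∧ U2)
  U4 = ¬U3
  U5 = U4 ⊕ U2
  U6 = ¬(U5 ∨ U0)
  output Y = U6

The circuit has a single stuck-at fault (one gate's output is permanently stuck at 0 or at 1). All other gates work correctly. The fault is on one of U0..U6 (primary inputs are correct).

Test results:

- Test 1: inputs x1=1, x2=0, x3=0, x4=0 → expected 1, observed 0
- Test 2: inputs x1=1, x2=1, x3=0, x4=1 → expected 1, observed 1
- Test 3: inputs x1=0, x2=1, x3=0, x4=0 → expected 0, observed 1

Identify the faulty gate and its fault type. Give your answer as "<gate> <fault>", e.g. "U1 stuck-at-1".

Fault-free values for test 1 (x1=1, x2=0, x3=0, x4=0): U0=0, U1=1, U2=0, U3=1, U4=0, U5=0, U6=1, giving Y=1. Observed 0.
Test 1: faults giving observed 0 are {U0 stuck-at-1, U1 stuck-at-0, U2 stuck-at-1, U3 stuck-at-0, U4 stuck-at-1, U5 stuck-at-1, U6 stuck-at-0}.
Test 2 (x1=1, x2=1, x3=0, x4=1): fault-free U0=0, U1=1, U2=0, U3=1, U4=0, U5=0, U6=1 → 1; observed 1. Eliminates U0 stuck-at-1, U3 stuck-at-0, U4 stuck-at-1, U5 stuck-at-1, U6 stuck-at-0.
Test 3 (x1=0, x2=1, x3=0, x4=0): fault-free U0=0, U1=1, U2=1, U3=1, U4=0, U5=1, U6=0 → 0; observed 1. Eliminates U2 stuck-at-1.
Only U1 stuck-at-0 is consistent with every test.

U1 stuck-at-0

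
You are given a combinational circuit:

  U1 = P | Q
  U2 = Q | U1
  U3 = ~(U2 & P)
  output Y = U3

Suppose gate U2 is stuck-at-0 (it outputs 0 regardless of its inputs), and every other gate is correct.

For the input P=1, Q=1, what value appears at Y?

1

Propagate with U2 forced: U1=1, U2=0 [stuck-at-0], U3=1.
So Y = 1. (Without the fault it would be 0.)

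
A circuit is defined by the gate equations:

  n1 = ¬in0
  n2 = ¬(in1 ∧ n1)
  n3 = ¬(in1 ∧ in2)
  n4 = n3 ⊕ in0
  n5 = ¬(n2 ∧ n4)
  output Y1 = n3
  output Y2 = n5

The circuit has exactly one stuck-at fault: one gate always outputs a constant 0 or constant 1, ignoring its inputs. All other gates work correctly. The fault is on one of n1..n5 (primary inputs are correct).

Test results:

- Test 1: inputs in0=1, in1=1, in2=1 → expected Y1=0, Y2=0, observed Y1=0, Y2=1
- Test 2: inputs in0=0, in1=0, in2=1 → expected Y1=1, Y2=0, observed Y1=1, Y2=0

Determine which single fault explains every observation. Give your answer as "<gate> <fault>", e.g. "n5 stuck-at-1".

n1 stuck-at-1

Fault-free values for test 1 (in0=1, in1=1, in2=1): n1=0, n2=1, n3=0, n4=1, n5=0, giving Y1=0, Y2=0. Observed Y1=0, Y2=1.
Test 1: faults giving observed Y1=0, Y2=1 are {n1 stuck-at-1, n2 stuck-at-0, n4 stuck-at-0, n5 stuck-at-1}.
Test 2 (in0=0, in1=0, in2=1): fault-free n1=1, n2=1, n3=1, n4=1, n5=0 → Y1=1, Y2=0; observed Y1=1, Y2=0. Eliminates n2 stuck-at-0, n4 stuck-at-0, n5 stuck-at-1.
Only n1 stuck-at-1 is consistent with every test.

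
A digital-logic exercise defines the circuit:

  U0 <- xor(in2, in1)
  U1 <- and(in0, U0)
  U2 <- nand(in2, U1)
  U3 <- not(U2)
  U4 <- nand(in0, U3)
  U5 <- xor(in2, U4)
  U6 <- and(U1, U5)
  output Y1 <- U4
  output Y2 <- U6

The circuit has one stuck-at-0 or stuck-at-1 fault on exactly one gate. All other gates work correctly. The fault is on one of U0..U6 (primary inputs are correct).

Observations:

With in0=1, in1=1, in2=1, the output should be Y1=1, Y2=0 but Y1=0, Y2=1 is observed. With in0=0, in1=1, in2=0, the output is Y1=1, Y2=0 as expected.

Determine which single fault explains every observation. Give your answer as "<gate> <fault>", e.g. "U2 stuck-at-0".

Fault-free values for test 1 (in0=1, in1=1, in2=1): U0=0, U1=0, U2=1, U3=0, U4=1, U5=0, U6=0, giving Y1=1, Y2=0. Observed Y1=0, Y2=1.
Test 1: faults giving observed Y1=0, Y2=1 are {U0 stuck-at-1, U1 stuck-at-1}.
Test 2 (in0=0, in1=1, in2=0): fault-free U0=1, U1=0, U2=1, U3=0, U4=1, U5=1, U6=0 → Y1=1, Y2=0; observed Y1=1, Y2=0. Eliminates U1 stuck-at-1.
Only U0 stuck-at-1 is consistent with every test.

U0 stuck-at-1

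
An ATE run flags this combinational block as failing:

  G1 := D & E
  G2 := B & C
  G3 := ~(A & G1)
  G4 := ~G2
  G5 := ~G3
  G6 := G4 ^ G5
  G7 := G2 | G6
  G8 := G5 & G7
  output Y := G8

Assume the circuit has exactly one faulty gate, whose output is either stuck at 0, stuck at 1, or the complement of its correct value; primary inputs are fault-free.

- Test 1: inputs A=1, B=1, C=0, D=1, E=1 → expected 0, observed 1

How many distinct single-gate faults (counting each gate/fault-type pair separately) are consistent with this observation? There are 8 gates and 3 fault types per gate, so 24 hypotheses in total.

Fault-free: G1=1, G2=0, G3=0, G4=1, G5=1, G6=0, G7=0, G8=0 → 0. Observed 1.
  G1: none of the 3 fault types match ✗
  G2: stuck-at-1, inverted output ✓; others ✗
  G3: none of the 3 fault types match ✗
  G4: stuck-at-0, inverted output ✓; others ✗
  G5: none of the 3 fault types match ✗
  G6: stuck-at-1, inverted output ✓; others ✗
  G7: stuck-at-1, inverted output ✓; others ✗
  G8: stuck-at-1, inverted output ✓; others ✗
Consistent faults: {G2 stuck-at-1, G2 inverted output, G4 stuck-at-0, G4 inverted output, G6 stuck-at-1, G6 inverted output, G7 stuck-at-1, G7 inverted output, G8 stuck-at-1, G8 inverted output} — 10 in all.

10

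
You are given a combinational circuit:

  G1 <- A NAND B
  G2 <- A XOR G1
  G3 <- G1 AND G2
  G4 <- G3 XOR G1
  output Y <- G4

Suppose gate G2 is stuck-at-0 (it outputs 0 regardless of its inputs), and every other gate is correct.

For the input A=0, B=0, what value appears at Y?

Propagate with G2 forced: G1=1, G2=0 [stuck-at-0], G3=0, G4=1.
So Y = 1. (Without the fault it would be 0.)

1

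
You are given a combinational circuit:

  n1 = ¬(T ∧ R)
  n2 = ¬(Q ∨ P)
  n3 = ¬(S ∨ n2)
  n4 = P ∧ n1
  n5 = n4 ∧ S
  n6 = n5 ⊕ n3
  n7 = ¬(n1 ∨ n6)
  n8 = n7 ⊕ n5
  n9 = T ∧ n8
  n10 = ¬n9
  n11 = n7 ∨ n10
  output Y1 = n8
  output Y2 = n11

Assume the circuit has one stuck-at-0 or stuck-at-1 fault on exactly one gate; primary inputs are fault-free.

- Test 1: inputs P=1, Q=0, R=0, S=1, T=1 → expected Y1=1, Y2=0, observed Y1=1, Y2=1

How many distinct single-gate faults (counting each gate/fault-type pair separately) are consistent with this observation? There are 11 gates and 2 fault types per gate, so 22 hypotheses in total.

4

Fault-free: n1=1, n2=0, n3=0, n4=1, n5=1, n6=1, n7=0, n8=1, n9=1, n10=0, n11=0 → Y1=1, Y2=0. Observed Y1=1, Y2=1.
  n1: stuck-at-0 ✓; others ✗
  n2: none of the 2 fault types match ✗
  n3: none of the 2 fault types match ✗
  n4: none of the 2 fault types match ✗
  n5: none of the 2 fault types match ✗
  n6: none of the 2 fault types match ✗
  n7: none of the 2 fault types match ✗
  n8: none of the 2 fault types match ✗
  n9: stuck-at-0 ✓; others ✗
  n10: stuck-at-1 ✓; others ✗
  n11: stuck-at-1 ✓; others ✗
Consistent faults: {n1 stuck-at-0, n9 stuck-at-0, n10 stuck-at-1, n11 stuck-at-1} — 4 in all.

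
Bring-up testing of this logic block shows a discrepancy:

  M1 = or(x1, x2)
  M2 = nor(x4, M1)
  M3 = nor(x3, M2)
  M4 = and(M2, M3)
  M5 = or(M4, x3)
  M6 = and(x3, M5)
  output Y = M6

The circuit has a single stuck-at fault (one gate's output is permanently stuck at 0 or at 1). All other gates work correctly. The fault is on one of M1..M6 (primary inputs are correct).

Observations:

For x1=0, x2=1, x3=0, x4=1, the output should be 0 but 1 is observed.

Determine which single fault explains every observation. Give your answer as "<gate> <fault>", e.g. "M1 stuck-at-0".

M6 stuck-at-1

Fault-free values for test 1 (x1=0, x2=1, x3=0, x4=1): M1=1, M2=0, M3=1, M4=0, M5=0, M6=0, giving Y=0. Observed 1.
Test 1: faults giving observed 1 are {M6 stuck-at-1}.
Only M6 stuck-at-1 is consistent with every test.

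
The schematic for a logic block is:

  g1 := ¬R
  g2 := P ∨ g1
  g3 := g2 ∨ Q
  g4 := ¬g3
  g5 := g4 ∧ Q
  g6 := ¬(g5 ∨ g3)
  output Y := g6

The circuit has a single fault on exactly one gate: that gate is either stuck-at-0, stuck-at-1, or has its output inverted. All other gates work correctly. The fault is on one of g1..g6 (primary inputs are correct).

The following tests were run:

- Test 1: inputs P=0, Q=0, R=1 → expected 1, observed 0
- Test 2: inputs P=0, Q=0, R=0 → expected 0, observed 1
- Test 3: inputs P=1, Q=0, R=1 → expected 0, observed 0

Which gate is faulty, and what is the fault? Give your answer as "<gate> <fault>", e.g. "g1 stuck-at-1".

g1 inverted output

Fault-free values for test 1 (P=0, Q=0, R=1): g1=0, g2=0, g3=0, g4=1, g5=0, g6=1, giving Y=1. Observed 0.
Test 1: faults giving observed 0 are {g1 stuck-at-1, g1 inverted output, g2 stuck-at-1, g2 inverted output, g3 stuck-at-1, g3 inverted output, g5 stuck-at-1, g5 inverted output, g6 stuck-at-0, g6 inverted output}.
Test 2 (P=0, Q=0, R=0): fault-free g1=1, g2=1, g3=1, g4=0, g5=0, g6=0 → 0; observed 1. Eliminates g1 stuck-at-1, g2 stuck-at-1, g3 stuck-at-1, g5 stuck-at-1, g5 inverted output, g6 stuck-at-0.
Test 3 (P=1, Q=0, R=1): fault-free g1=0, g2=1, g3=1, g4=0, g5=0, g6=0 → 0; observed 0. Eliminates g2 inverted output, g3 inverted output, g6 inverted output.
Only g1 inverted output is consistent with every test.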